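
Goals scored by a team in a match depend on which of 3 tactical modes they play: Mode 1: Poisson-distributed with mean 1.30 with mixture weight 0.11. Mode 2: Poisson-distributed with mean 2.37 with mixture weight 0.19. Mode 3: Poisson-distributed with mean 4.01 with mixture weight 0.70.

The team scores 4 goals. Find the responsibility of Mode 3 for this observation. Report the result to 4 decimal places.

0.8355

The responsibility of component k is w_k f_k(x) divided by Σ_j w_j f_j(x).
Poisson probabilities:
  L_1 = e^(−1.30)·1.30^4/4! = 0.0324324
  L_2 = e^(−2.37)·2.37^4/4! = 0.122887
  L_3 = e^(−4.01)·4.01^4/4! = 0.195364
Weight by the priors:
  w_1·L_1 = 0.11 × 0.0324324 = 0.00356757
  w_2·L_2 = 0.19 × 0.122887 = 0.0233484
  w_3·L_3 = 0.70 × 0.195364 = 0.136755
Sum: 0.00356757 + 0.0233484 + 0.136755 = 0.163671
P(Mode 3 | x) = 0.136755 / 0.163671 ≈ 0.8355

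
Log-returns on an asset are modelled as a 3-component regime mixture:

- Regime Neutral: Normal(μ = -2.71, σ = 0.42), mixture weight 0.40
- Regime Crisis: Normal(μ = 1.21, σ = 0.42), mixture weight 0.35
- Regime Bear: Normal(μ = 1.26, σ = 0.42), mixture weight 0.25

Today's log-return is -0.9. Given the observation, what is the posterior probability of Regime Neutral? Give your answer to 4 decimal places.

P(component k | x) = w_k·f_k(x) / marginal(x), where marginal(x) = Σ_j w_j·f_j(x).
Normal densities:
  f_Neutral = (1/(0.42·√(2π)))·exp(−(-0.9−-2.71)²/(2·0.42²)) = 0.949863·exp(-9.28600) = 8.8065e-05
  f_Crisis = (1/(0.42·√(2π)))·exp(−(-0.9−1.21)²/(2·0.42²)) = 0.949863·exp(-12.61933) = 3.14163e-06
  f_Bear = (1/(0.42·√(2π)))·exp(−(-0.9−1.26)²/(2·0.42²)) = 0.949863·exp(-13.22449) = 1.71529e-06
Multiply by the mixture weights:
  w_Neutral·f_Neutral = 0.40 × 8.8065e-05 = 3.5226e-05
  w_Crisis·f_Crisis = 0.35 × 3.14163e-06 = 1.09957e-06
  w_Bear·f_Bear = 0.25 × 1.71529e-06 = 4.28823e-07
Sum: 3.5226e-05 + 1.09957e-06 + 4.28823e-07 = 3.67544e-05
Responsibility of Regime Neutral: 3.5226e-05 / 3.67544e-05 ≈ 0.9584

0.9584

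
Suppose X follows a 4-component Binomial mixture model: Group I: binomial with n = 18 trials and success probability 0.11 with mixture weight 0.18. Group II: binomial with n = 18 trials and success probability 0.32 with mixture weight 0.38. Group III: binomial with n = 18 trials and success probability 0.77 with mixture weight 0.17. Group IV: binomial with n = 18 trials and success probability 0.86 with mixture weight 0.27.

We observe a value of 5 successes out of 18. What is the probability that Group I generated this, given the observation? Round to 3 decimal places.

The responsibility of component k is P(Z=k) f_k(x) divided by Σ_j P(Z=j) f_j(x).
Binomial probabilities:
  p_I = C(18,5)·0.11^5·0.89^13 = 8568·1.61051e-05·0.219821 = 0.0303328
  p_II = C(18,5)·0.32^5·0.68^13 = 8568·0.00335544·0.00664685 = 0.191093
  p_III = C(18,5)·0.77^5·0.23^13 = 8568·0.270678·5.04036e-09 = 1.16895e-05
  p_IV = C(18,5)·0.86^5·0.14^13 = 8568·0.470427·7.93715e-12 = 3.19916e-08
Multiply by the mixture weights:
  P(Z=I)·p_I = 0.18 × 0.0303328 = 0.00545991
  P(Z=II)·p_II = 0.38 × 0.191093 = 0.0726154
  P(Z=III)·p_III = 0.17 × 1.16895e-05 = 1.98721e-06
  P(Z=IV)·p_IV = 0.27 × 3.19916e-08 = 8.63774e-09
Evidence: 0.00545991 + 0.0726154 + 1.98721e-06 + 8.63774e-09 = 0.0780773
P(Group I | the observation) = 0.00545991 / 0.0780773 ≈ 0.070

0.070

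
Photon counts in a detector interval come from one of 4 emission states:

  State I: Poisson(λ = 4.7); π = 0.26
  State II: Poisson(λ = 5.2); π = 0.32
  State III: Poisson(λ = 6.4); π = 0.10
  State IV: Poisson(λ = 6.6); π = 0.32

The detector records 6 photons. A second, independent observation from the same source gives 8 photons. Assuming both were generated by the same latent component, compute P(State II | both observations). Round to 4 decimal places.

0.2654

Apply Bayes' rule: the posterior for each component is proportional to its prior times its likelihood at x.
Since both observations come from the same component, the likelihood for component k is f_k(x₁)·f_k(x₂).
  p_I = [0.136167] × [0.0537129] = 0.0073139
  p_II = [0.15148] × [0.0731434] = 0.0110798
  p_III = [0.158585] × [0.115994] = 0.0183949
  p_IV = [0.156166] × [0.121475] = 0.0189703
Unnormalised posteriors:
  π_I·p_I = 0.26 × 0.0073139 = 0.00190161
  π_II·p_II = 0.32 × 0.0110798 = 0.00354553
  π_III·p_III = 0.10 × 0.0183949 = 0.00183949
  π_IV·p_IV = 0.32 × 0.0189703 = 0.00607051
Denominator: 0.00190161 + 0.00354553 + 0.00183949 + 0.00607051 = 0.0133571
So the posterior for State II is 0.00354553 / 0.0133571 ≈ 0.2654.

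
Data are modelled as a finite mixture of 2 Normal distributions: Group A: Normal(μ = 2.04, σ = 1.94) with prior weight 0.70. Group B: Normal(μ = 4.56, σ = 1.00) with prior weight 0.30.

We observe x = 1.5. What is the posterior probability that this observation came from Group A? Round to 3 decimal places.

Posterior ∝ prior × likelihood, so P(k | x) ∝ π_k f_k(x); normalise over all components.
Component likelihoods at x = 1.5:
  L_A = (1/(1.94·√(2π)))·exp(−(1.5−2.04)²/(2·1.94²)) = 0.205640·exp(-0.03874) = 0.197826
  L_B = (1/(1.00·√(2π)))·exp(−(1.5−4.56)²/(2·1.00²)) = 0.398942·exp(-4.68180) = 0.00369513
Multiply by the mixture weights:
  π_A·L_A = 0.70 × 0.197826 = 0.138478
  π_B·L_B = 0.30 × 0.00369513 = 0.00110854
Marginal: 0.138478 + 0.00110854 = 0.139587
Responsibility of Group A: 0.138478 / 0.139587 ≈ 0.992

0.992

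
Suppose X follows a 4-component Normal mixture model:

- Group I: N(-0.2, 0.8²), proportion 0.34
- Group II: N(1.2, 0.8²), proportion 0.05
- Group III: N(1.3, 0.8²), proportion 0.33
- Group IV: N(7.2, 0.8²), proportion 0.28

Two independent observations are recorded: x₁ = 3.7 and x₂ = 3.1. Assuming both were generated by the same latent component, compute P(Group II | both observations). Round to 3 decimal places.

0.072

Apply Bayes' rule: the posterior for each component is proportional to its prior times its likelihood at x.
Since both observations come from the same component, the likelihood for component k is f_k(x₁)·f_k(x₂).
  p_I = [3.44493e-06] × [0.000100676] = 3.4682e-10
  p_II = [0.00377782] × [0.0297149] = 0.000112258
  p_III = [0.00553981] × [0.0396746] = 0.00021979
  p_IV = [3.47925e-05] × [9.86988e-07] = 3.43398e-11
Multiply by the mixture weights:
  w_I·p_I = 0.34 × 3.4682e-10 = 1.17919e-10
  w_II·p_II = 0.05 × 0.000112258 = 5.61288e-06
  w_III·p_III = 0.33 × 0.00021979 = 7.25306e-05
  w_IV·p_IV = 0.28 × 3.43398e-11 = 9.61515e-12
Evidence: 1.17919e-10 + 5.61288e-06 + 7.25306e-05 + 9.61515e-12 = 7.81436e-05
P(Group II | data) ≈ 0.072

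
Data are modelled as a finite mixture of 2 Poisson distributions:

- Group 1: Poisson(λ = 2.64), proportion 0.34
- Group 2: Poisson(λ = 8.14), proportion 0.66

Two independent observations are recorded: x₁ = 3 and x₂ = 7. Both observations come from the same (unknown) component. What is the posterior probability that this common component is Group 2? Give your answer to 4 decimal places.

0.7157

Apply Bayes' rule: the posterior for each component is proportional to its prior times its likelihood at x.
Since both observations come from the same component, the likelihood for component k is f_k(x₁)·f_k(x₂).
  L_1 = [e^(−2.64)·2.64^3/3! = 0.218838] × [0.0126549] = 0.00276938
  L_2 = [e^(−8.14)·8.14^3/3! = 0.0262159] × [0.13702] = 0.0035921
Prior × likelihood for each component:
  π_1·L_1 = 0.34 × 0.00276938 = 0.000941589
  π_2·L_2 = 0.66 × 0.0035921 = 0.00237078
Sum: 0.000941589 + 0.00237078 = 0.00331237
So the posterior for Group 2 is 0.00237078 / 0.00331237 ≈ 0.7157.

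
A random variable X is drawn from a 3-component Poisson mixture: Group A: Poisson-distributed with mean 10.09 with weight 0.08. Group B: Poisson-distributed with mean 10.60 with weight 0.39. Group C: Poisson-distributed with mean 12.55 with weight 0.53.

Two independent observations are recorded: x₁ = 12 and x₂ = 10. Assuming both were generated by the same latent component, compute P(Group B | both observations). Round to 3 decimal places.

0.431

By Bayes' theorem, P(k | x) = π_k f_k(x) / Σ_j π_j f_j(x).
Since both observations come from the same component, the likelihood for component k is f_k(x₁)·f_k(x₂).
  p_A = [0.0964552] × [0.12506] = 0.0120627
  p_B = [0.104668] × [0.122963] = 0.0128702
  p_C = [0.112978] × [0.0946844] = 0.0106972
Prior × likelihood for each component:
  π_A·p_A = 0.08 × 0.0120627 = 0.000965013
  π_B·p_B = 0.39 × 0.0128702 = 0.00501939
  π_C·p_C = 0.53 × 0.0106972 = 0.00566952
Denominator: 0.000965013 + 0.00501939 + 0.00566952 = 0.0116539
Responsibility of Group B: 0.00501939 / 0.0116539 ≈ 0.431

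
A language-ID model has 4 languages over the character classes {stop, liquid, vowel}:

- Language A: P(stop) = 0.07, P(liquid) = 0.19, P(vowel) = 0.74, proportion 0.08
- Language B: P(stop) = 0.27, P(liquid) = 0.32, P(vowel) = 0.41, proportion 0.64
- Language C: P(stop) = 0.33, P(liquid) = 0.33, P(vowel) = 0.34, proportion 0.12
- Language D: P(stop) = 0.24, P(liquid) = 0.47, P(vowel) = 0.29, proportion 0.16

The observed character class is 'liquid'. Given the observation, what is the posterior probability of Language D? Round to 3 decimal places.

0.225

The responsibility of component k is P(Z=k) f_k(x) divided by Σ_j P(Z=j) f_j(x).
Categorical probabilities:
  L_A = P(liquid | comp) = 0.19
  L_B = P(liquid | comp) = 0.32
  L_C = P(liquid | comp) = 0.33
  L_D = P(liquid | comp) = 0.47
Weight by the priors:
  P(Z=A)·L_A = 0.08 × 0.19 = 0.0152
  P(Z=B)·L_B = 0.64 × 0.32 = 0.2048
  P(Z=C)·L_C = 0.12 × 0.33 = 0.0396
  P(Z=D)·L_D = 0.16 × 0.47 = 0.0752
Normaliser: 0.0152 + 0.2048 + 0.0396 + 0.0752 = 0.3348
P(Language D | 'liquid') = 0.0752 / 0.3348 ≈ 0.225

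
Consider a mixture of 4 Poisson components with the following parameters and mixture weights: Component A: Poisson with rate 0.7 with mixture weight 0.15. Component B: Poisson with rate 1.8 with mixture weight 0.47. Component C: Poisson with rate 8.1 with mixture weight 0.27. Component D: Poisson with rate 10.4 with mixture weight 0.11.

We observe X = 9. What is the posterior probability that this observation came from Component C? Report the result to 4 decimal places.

P(component k | x) = π_k·f_k(x) / marginal(x), where marginal(x) = Σ_j π_j·f_j(x).
Poisson probabilities:
  f_A = e^(−0.7)·0.7^9/9! = 5.52221e-08
  f_B = e^(−1.8)·1.8^9/9! = 9.03565e-05
  f_C = e^(−8.1)·8.1^9/9! = 0.12555
  f_D = e^(−10.4)·10.4^9/9! = 0.119364
Weight by the priors:
  π_A·f_A = 0.15 × 5.52221e-08 = 8.28332e-09
  π_B·f_B = 0.47 × 9.03565e-05 = 4.24676e-05
  π_C·f_C = 0.27 × 0.12555 = 0.0338985
  π_D·f_D = 0.11 × 0.119364 = 0.0131301
Normaliser: 8.28332e-09 + 4.24676e-05 + 0.0338985 + 0.0131301 = 0.0470711
So the posterior for Component C is 0.0338985 / 0.0470711 ≈ 0.7202.

0.7202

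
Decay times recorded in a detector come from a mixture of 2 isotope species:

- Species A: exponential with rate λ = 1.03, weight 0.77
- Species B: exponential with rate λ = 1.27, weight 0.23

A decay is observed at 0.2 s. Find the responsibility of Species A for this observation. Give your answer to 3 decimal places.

Apply Bayes' rule: the posterior for each component is proportional to its prior times its likelihood at x.
Component likelihoods at x = 0.2 s:
  p_A = 1.03·e^(−1.03·0.2) = 1.03·e^(−0.2060) = 0.838248
  p_B = 1.27·e^(−1.27·0.2) = 1.27·e^(−0.2540) = 0.985129
Prior × likelihood for each component:
  π_A·p_A = 0.77 × 0.838248 = 0.645451
  π_B·p_B = 0.23 × 0.985129 = 0.22658
Sum: 0.645451 + 0.22658 = 0.872031
P(Species A | x) ≈ 0.740

0.740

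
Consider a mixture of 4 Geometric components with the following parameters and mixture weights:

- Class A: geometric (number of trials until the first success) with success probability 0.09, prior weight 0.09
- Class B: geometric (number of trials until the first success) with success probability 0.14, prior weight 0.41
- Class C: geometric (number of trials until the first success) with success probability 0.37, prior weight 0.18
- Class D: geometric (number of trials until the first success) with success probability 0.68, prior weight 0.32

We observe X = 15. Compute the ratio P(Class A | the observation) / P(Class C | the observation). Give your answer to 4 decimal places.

Since P(k|x) ∝ P(Z=k) f_k(x), the posterior odds are P(Z=i) f_i(x) / (P(Z=j) f_j(x)).
Geometric probabilities:
  L_A = 0.0240338
  L_B = 0.0169475
  L_C = 0.000574076
  L_D = 8.02802e-08
0.00216304 / 0.000103334 ≈ 20.9326

20.9326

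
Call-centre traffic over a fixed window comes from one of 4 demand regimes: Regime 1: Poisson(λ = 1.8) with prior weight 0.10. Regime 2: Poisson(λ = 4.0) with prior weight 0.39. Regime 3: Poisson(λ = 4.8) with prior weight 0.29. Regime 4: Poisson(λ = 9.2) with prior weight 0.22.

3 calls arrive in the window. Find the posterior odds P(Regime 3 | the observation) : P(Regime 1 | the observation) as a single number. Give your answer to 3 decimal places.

The posterior odds equal the prior odds times the likelihood ratio: (P(Z=i)/P(Z=j))·(f_i(x)/f_j(x)).
Evaluate each component's likelihood at the observed value:
  f_1 = e^(−1.8)·1.8^3/3! = 0.160671
  f_2 = e^(−4.0)·4.0^3/3! = 0.195367
  f_3 = e^(−4.8)·4.8^3/3! = 0.151691
  f_4 = e^(−9.2)·9.2^3/3! = 0.013113
Odds = (0.29/0.10) × (0.151691/0.160671) = 2.9 × 0.94411 ≈ 2.738

2.738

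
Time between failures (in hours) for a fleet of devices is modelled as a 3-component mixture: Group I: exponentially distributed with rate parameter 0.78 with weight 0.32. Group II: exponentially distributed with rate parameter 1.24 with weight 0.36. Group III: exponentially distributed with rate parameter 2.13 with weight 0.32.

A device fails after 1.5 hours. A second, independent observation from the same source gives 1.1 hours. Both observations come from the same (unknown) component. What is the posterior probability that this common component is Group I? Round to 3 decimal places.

By Bayes' theorem, P(k | x) = w_k f_k(x) / Σ_j w_j f_j(x).
Since both observations come from the same component, the likelihood for component k is f_k(x₁)·f_k(x₂).
  p_I = [0.242086] × [0.330727] = 0.0800645
  p_II = [0.193034] × [0.316989] = 0.0611896
  p_III = [0.0872587] × [0.204563] = 0.0178499
Unnormalised posteriors:
  w_I·p_I = 0.32 × 0.0800645 = 0.0256206
  w_II·p_II = 0.36 × 0.0611896 = 0.0220283
  w_III·p_III = 0.32 × 0.0178499 = 0.00571198
Sum: 0.0256206 + 0.0220283 + 0.00571198 = 0.0533609
P(Group I | x₁, x₂) = 0.0256206 / 0.0533609 ≈ 0.480

0.480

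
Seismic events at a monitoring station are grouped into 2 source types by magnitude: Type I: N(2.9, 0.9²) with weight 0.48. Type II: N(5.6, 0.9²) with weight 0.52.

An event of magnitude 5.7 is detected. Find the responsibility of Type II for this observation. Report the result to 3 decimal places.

By Bayes' theorem, P(k | x) = π_k f_k(x) / Σ_j π_j f_j(x).
Component likelihoods at x = 5.7:
  p_I = (1/(0.9·√(2π)))·exp(−(5.7−2.9)²/(2·0.9²)) = 0.443269·exp(-4.83951) = 0.00350668
  p_II = (1/(0.9·√(2π)))·exp(−(5.7−5.6)²/(2·0.9²)) = 0.443269·exp(-0.00617) = 0.440541
Multiply by the mixture weights:
  π_I·p_I = 0.48 × 0.00350668 = 0.00168321
  π_II·p_II = 0.52 × 0.440541 = 0.229082
Denominator: 0.00168321 + 0.229082 = 0.230765
P(Type II | x) ≈ 0.993

0.993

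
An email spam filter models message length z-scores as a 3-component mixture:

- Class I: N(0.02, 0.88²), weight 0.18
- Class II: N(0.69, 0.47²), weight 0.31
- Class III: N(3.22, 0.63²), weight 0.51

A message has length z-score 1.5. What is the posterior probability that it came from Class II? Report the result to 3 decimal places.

P(component k | x) = P(Z=k)·f_k(x) / marginal(x), where marginal(x) = Σ_j P(Z=j)·f_j(x).
Evaluate each component's likelihood at the observed value:
  p_I = (1/(0.88·√(2π)))·exp(−(1.5−0.02)²/(2·0.88²)) = 0.453344·exp(-1.41426) = 0.110211
  p_II = (1/(0.47·√(2π)))·exp(−(1.5−0.69)²/(2·0.47²)) = 0.848813·exp(-1.48506) = 0.192246
  p_III = (1/(0.63·√(2π)))·exp(−(1.5−3.22)²/(2·0.63²)) = 0.633242·exp(-3.72688) = 0.0152407
Weight by the priors:
  P(Z=I)·p_I = 0.18 × 0.110211 = 0.0198379
  P(Z=II)·p_II = 0.31 × 0.192246 = 0.0595964
  P(Z=III)·p_III = 0.51 × 0.0152407 = 0.00777275
Denominator: 0.0198379 + 0.0595964 + 0.00777275 = 0.0872071
So the posterior for Class II is 0.0595964 / 0.0872071 ≈ 0.683.

0.683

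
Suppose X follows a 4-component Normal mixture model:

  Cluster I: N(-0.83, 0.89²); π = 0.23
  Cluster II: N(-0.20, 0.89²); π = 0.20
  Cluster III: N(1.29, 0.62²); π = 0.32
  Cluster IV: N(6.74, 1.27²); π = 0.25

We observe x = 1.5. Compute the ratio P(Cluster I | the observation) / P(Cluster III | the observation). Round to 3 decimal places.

0.017

Only the two components matter; the odds are (w_i f_i(x)) / (w_j f_j(x)).
Normal densities:
  f_I = 0.0145625
  f_II = 0.0723189
  f_III = 0.607584
  f_IV = 6.31607e-05
0.00334937 / 0.194427 ≈ 0.017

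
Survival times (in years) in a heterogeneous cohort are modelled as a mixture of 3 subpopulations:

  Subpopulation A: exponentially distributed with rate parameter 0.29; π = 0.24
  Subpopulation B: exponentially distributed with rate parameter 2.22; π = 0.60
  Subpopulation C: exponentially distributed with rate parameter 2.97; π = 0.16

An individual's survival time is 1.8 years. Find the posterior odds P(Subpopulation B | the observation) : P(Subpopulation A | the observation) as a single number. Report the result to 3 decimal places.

Since P(k|x) ∝ π_k f_k(x), the posterior odds are π_i f_i(x) / (π_j f_j(x)).
Evaluate each component's likelihood at the observed value:
  L_A = 0.29·e^(−0.29·1.8) = 0.29·e^(−0.5220) = 0.172066
  L_B = 2.22·e^(−2.22·1.8) = 2.22·e^(−3.9960) = 0.0408237
  L_C = 2.97·e^(−2.97·1.8) = 2.97·e^(−5.3460) = 0.0141585
Posterior odds = (π_B·L_B) / (π_A·L_A) = (0.60·0.0408237) / (0.24·0.172066) = 0.0244942 / 0.041296 ≈ 0.593

0.593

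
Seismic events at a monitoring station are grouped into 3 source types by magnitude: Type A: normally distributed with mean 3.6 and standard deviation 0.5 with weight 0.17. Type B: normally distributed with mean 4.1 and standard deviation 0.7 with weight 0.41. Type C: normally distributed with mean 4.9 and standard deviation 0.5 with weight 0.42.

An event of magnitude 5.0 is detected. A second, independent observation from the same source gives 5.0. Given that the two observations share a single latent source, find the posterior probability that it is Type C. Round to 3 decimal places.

Apply Bayes' rule: the posterior for each component is proportional to its prior times its likelihood at x.
Since both observations come from the same component, the likelihood for component k is f_k(x₁)·f_k(x₂).
  f_A = [(1/(0.5·√(2π)))·exp(−(5.0−3.6)²/(2·0.5²)) = 0.797885·exp(-3.92000) = 0.0158309] × [0.0158309] = 0.000250617
  f_B = [(1/(0.7·√(2π)))·exp(−(5.0−4.1)²/(2·0.7²)) = 0.569918·exp(-0.82653) = 0.249376] × [0.249376] = 0.0621883
  f_C = [(1/(0.5·√(2π)))·exp(−(5.0−4.9)²/(2·0.5²)) = 0.797885·exp(-0.02000) = 0.782085] × [0.782085] = 0.611658
Prior × likelihood for each component:
  P(Z=A)·f_A = 0.17 × 0.000250617 = 4.2605e-05
  P(Z=B)·f_B = 0.41 × 0.0621883 = 0.0254972
  P(Z=C)·f_C = 0.42 × 0.611658 = 0.256896
Denominator: 4.2605e-05 + 0.0254972 + 0.256896 = 0.282436
P(Type C | x₁,x₂) = 0.256896 / 0.282436 ≈ 0.910

0.910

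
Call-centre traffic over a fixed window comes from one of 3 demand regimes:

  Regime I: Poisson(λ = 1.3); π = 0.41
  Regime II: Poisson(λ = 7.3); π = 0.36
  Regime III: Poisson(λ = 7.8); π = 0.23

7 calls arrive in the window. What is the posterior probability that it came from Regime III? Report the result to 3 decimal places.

0.381

The responsibility of component k is P(Z=k) f_k(x) divided by Σ_j P(Z=j) f_j(x).
Component likelihoods at x = 7 calls:
  p_I = 0.000339305
  p_II = 0.148074
  p_III = 0.142802
Multiply by the mixture weights:
  P(Z=I)·p_I = 0.41 × 0.000339305 = 0.000139115
  P(Z=II)·p_II = 0.36 × 0.148074 = 0.0533068
  P(Z=III)·p_III = 0.23 × 0.142802 = 0.0328445
Marginal: 0.000139115 + 0.0533068 + 0.0328445 = 0.0862904
So the posterior for Regime III is 0.0328445 / 0.0862904 ≈ 0.381.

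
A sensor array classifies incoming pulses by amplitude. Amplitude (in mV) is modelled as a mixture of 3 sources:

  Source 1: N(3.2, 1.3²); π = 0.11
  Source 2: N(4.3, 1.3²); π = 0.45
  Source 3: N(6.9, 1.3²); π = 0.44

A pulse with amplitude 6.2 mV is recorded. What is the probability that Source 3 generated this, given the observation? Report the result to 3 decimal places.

Apply Bayes' rule: the posterior for each component is proportional to its prior times its likelihood at x.
Evaluate each component's likelihood at the observed value:
  L_1 = (1/(1.3·√(2π)))·exp(−(6.2−3.2)²/(2·1.3²)) = 0.306879·exp(-2.66272) = 0.0214073
  L_2 = (1/(1.3·√(2π)))·exp(−(6.2−4.3)²/(2·1.3²)) = 0.306879·exp(-1.06805) = 0.105468
  L_3 = (1/(1.3·√(2π)))·exp(−(6.2−6.9)²/(2·1.3²)) = 0.306879·exp(-0.14497) = 0.265465
Multiply by the mixture weights:
  π_1·L_1 = 0.11 × 0.0214073 = 0.0023548
  π_2·L_2 = 0.45 × 0.105468 = 0.0474605
  π_3·L_3 = 0.44 × 0.265465 = 0.116804
Marginal: 0.0023548 + 0.0474605 + 0.116804 = 0.16662
So the posterior for Source 3 is 0.116804 / 0.16662 ≈ 0.701.

0.701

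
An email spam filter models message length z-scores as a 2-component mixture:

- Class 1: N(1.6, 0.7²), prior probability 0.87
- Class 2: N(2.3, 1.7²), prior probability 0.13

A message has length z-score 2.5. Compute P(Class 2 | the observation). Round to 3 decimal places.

0.123

The responsibility of component k is P(Z=k) f_k(x) divided by Σ_j P(Z=j) f_j(x).
Normal densities:
  p_1 = 0.249376
  p_2 = 0.233054
Unnormalised posteriors:
  P(Z=1)·p_1 = 0.87 × 0.249376 = 0.216957
  P(Z=2)·p_2 = 0.13 × 0.233054 = 0.030297
Denominator: 0.216957 + 0.030297 = 0.247254
Responsibility of Class 2: 0.030297 / 0.247254 ≈ 0.123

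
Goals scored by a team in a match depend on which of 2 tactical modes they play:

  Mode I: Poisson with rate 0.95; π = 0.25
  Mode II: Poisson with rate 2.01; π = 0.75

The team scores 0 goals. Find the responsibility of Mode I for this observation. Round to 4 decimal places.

Apply Bayes' rule: the posterior for each component is proportional to its prior times its likelihood at x.
Poisson probabilities:
  f_I = 0.386741
  f_II = 0.133989
Weight by the priors:
  π_I·f_I = 0.25 × 0.386741 = 0.0966853
  π_II·f_II = 0.75 × 0.133989 = 0.100492
Normaliser: 0.0966853 + 0.100492 = 0.197177
So the posterior for Mode I is 0.0966853 / 0.197177 ≈ 0.4903.

0.4903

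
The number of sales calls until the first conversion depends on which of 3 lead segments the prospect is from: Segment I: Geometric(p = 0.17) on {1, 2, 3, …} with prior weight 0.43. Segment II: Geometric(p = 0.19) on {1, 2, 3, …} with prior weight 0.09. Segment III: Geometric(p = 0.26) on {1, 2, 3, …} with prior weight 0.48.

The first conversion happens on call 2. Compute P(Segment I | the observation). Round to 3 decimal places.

The responsibility of component k is π_k f_k(x) divided by Σ_j π_j f_j(x).
Component likelihoods at x = 2:
  L_I = 0.17·(1−0.17)^1 = 0.17·0.83 = 0.1411
  L_II = 0.19·(1−0.19)^1 = 0.19·0.81 = 0.1539
  L_III = 0.26·(1−0.26)^1 = 0.26·0.74 = 0.1924
Unnormalised posteriors:
  π_I·L_I = 0.43 × 0.1411 = 0.060673
  π_II·L_II = 0.09 × 0.1539 = 0.013851
  π_III·L_III = 0.48 × 0.1924 = 0.092352
Sum: 0.060673 + 0.013851 + 0.092352 = 0.166876
Responsibility of Segment I: 0.060673 / 0.166876 ≈ 0.364

0.364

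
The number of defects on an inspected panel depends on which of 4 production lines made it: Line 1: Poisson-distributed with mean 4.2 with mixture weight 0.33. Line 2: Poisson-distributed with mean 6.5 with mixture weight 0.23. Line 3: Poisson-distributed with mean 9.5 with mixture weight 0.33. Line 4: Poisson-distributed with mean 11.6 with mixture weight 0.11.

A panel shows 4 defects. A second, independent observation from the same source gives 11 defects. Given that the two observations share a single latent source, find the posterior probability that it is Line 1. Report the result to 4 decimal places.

0.0863

Posterior ∝ prior × likelihood, so P(k | x) ∝ w_k f_k(x); normalise over all components.
Since both observations come from the same component, the likelihood for component k is f_k(x₁)·f_k(x₂).
  L_1 = [e^(−4.2)·4.2^4/4! = 0.194424] × [0.00269494] = 0.000523961
  L_2 = [e^(−6.5)·6.5^4/4! = 0.111822] × [0.0329592] = 0.00368557
  L_3 = [e^(−9.5)·9.5^4/4! = 0.025403] × [0.106661] = 0.00270952
  L_4 = [e^(−11.6)·11.6^4/4! = 0.0069152] × [0.117508] = 0.000812589
Weight by the priors:
  w_1·L_1 = 0.33 × 0.000523961 = 0.000172907
  w_2·L_2 = 0.23 × 0.00368557 = 0.000847682
  w_3·L_3 = 0.33 × 0.00270952 = 0.000894141
  w_4·L_4 = 0.11 × 0.000812589 = 8.93848e-05
Evidence: 0.000172907 + 0.000847682 + 0.000894141 + 8.93848e-05 = 0.00200411
P(Line 1 | data) = 0.000172907 / 0.00200411 ≈ 0.0863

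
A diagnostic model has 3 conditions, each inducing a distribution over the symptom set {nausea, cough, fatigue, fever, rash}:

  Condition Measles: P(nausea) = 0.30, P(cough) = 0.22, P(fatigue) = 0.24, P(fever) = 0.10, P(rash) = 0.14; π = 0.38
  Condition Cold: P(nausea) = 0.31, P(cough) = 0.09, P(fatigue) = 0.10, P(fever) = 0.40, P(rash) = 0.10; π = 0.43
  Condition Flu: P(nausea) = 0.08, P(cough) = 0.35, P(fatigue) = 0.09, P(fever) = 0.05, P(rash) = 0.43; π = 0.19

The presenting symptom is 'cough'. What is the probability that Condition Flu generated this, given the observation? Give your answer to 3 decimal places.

0.352

P(component k | x) = π_k·f_k(x) / marginal(x), where marginal(x) = Σ_j π_j·f_j(x).
Component likelihoods at x = 'cough':
  p_Measles = 0.22
  p_Cold = 0.09
  p_Flu = 0.35
Multiply by the mixture weights:
  π_Measles·p_Measles = 0.38 × 0.22 = 0.0836
  π_Cold·p_Cold = 0.43 × 0.09 = 0.0387
  π_Flu·p_Flu = 0.19 × 0.35 = 0.0665
Normaliser: 0.0836 + 0.0387 + 0.0665 = 0.1888
Responsibility of Condition Flu: 0.0665 / 0.1888 ≈ 0.352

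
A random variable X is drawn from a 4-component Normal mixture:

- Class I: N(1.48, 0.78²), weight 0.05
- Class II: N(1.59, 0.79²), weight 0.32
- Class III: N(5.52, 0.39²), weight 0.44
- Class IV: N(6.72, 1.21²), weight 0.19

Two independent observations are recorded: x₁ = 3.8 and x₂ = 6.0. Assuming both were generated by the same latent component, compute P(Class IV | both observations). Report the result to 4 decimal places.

P(component k | x) = π_k·f_k(x) / marginal(x), where marginal(x) = Σ_j π_j·f_j(x).
Since both observations come from the same component, the likelihood for component k is f_k(x₁)·f_k(x₂).
  f_I = [(1/(0.78·√(2π)))·exp(−(3.8−1.48)²/(2·0.78²)) = 0.511464·exp(-4.42341) = 0.00613416] × [2.61152e-08] = 1.60195e-10
  f_II = [(1/(0.79·√(2π)))·exp(−(3.8−1.59)²/(2·0.79²)) = 0.504990·exp(-3.91291) = 0.0100908] × [8.64126e-08] = 8.71972e-10
  f_III = [(1/(0.39·√(2π)))·exp(−(3.8−5.52)²/(2·0.39²)) = 1.022929·exp(-9.72518) = 6.11298e-05] × [0.479637] = 2.93201e-05
  f_IV = [(1/(1.21·√(2π)))·exp(−(3.8−6.72)²/(2·1.21²)) = 0.329704·exp(-2.91182) = 0.0179282] × [0.276209] = 0.00495193
Multiply by the mixture weights:
  π_I·f_I = 0.05 × 1.60195e-10 = 8.00975e-12
  π_II·f_II = 0.32 × 8.71972e-10 = 2.79031e-10
  π_III·f_III = 0.44 × 2.93201e-05 = 1.29008e-05
  π_IV·f_IV = 0.19 × 0.00495193 = 0.000940867
Sum: 8.00975e-12 + 2.79031e-10 + 1.29008e-05 + 0.000940867 = 0.000953768
So the posterior for Class IV is 0.000940867 / 0.000953768 ≈ 0.9865.

0.9865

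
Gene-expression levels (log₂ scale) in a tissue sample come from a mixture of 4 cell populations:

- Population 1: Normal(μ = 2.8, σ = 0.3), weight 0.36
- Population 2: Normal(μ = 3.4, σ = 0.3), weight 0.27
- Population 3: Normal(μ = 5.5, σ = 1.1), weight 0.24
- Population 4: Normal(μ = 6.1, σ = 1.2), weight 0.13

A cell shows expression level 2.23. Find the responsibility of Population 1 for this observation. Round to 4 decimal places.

P(component k | x) = π_k·f_k(x) / marginal(x), where marginal(x) = Σ_j π_j·f_j(x).
Evaluate each component's likelihood at the observed value:
  L_1 = 0.218719
  L_2 = 0.000662185
  L_3 = 0.00437083
  L_4 = 0.00183342
Prior × likelihood for each component:
  π_1·L_1 = 0.36 × 0.218719 = 0.078739
  π_2·L_2 = 0.27 × 0.000662185 = 0.00017879
  π_3·L_3 = 0.24 × 0.00437083 = 0.001049
  π_4·L_4 = 0.13 × 0.00183342 = 0.000238345
Sum: 0.078739 + 0.00017879 + 0.001049 + 0.000238345 = 0.0802051
So the posterior for Population 1 is 0.078739 / 0.0802051 ≈ 0.9817.

0.9817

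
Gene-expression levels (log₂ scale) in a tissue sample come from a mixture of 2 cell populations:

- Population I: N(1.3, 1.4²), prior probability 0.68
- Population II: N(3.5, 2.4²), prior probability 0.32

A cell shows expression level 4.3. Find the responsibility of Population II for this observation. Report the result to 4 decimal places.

P(component k | x) = π_k·f_k(x) / marginal(x), where marginal(x) = Σ_j π_j·f_j(x).
Normal densities:
  f_I = 0.0286865
  f_II = 0.157243
Multiply by the mixture weights:
  π_I·f_I = 0.68 × 0.0286865 = 0.0195068
  π_II·f_II = 0.32 × 0.157243 = 0.0503178
Denominator: 0.0195068 + 0.0503178 = 0.0698246
Responsibility of Population II: 0.0503178 / 0.0698246 ≈ 0.7206

0.7206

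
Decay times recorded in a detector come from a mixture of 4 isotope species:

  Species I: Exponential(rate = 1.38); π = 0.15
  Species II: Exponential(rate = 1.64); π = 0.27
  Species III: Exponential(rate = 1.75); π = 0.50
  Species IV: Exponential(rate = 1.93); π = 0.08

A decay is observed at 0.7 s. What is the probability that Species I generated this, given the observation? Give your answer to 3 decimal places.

0.153

The responsibility of component k is P(Z=k) f_k(x) divided by Σ_j P(Z=j) f_j(x).
Evaluate each component's likelihood at the observed value:
  L_I = 0.525231
  L_II = 0.520324
  L_III = 0.514076
  L_IV = 0.499834
Prior × likelihood for each component:
  P(Z=I)·L_I = 0.15 × 0.525231 = 0.0787847
  P(Z=II)·L_II = 0.27 × 0.520324 = 0.140487
  P(Z=III)·L_III = 0.50 × 0.514076 = 0.257038
  P(Z=IV)·L_IV = 0.08 × 0.499834 = 0.0399867
Denominator: 0.0787847 + 0.140487 + 0.257038 + 0.0399867 = 0.516297
So the posterior for Species I is 0.0787847 / 0.516297 ≈ 0.153.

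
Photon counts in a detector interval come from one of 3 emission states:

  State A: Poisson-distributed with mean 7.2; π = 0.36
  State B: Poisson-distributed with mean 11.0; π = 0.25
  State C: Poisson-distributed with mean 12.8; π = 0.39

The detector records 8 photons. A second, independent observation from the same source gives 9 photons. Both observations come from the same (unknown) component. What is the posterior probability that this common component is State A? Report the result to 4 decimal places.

The responsibility of component k is π_k f_k(x) divided by Σ_j π_j f_j(x).
Since both observations come from the same component, the likelihood for component k is f_k(x₁)·f_k(x₂).
  L_A = [e^(−7.2)·7.2^8/8! = 0.133727] × [0.106982] = 0.0143063
  L_B = [e^(−11.0)·11.0^8/8! = 0.0887936] × [0.108526] = 0.00963637
  L_C = [e^(−12.8)·12.8^8/8! = 0.0493389] × [0.0701709] = 0.00346216
Multiply by the mixture weights:
  π_A·L_A = 0.36 × 0.0143063 = 0.00515028
  π_B·L_B = 0.25 × 0.00963637 = 0.00240909
  π_C·L_C = 0.39 × 0.00346216 = 0.00135024
Evidence: 0.00515028 + 0.00240909 + 0.00135024 = 0.00890962
Responsibility of State A: 0.00515028 / 0.00890962 ≈ 0.5781

0.5781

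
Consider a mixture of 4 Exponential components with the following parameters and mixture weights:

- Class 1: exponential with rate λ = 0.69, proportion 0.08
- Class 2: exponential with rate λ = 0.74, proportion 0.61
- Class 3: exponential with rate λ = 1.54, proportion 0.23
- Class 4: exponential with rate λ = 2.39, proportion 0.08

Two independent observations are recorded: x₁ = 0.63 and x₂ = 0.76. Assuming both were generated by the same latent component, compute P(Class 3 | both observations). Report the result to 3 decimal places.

0.299

P(component k | x) = π_k·f_k(x) / marginal(x), where marginal(x) = Σ_j π_j·f_j(x).
Since both observations come from the same component, the likelihood for component k is f_k(x₁)·f_k(x₂).
  p_1 = [0.69·e^(−0.69·0.63) = 0.69·e^(−0.4347) = 0.446747] × [0.408418] = 0.182459
  p_2 = [0.74·e^(−0.74·0.63) = 0.74·e^(−0.4662) = 0.464263] × [0.421681] = 0.195771
  p_3 = [1.54·e^(−1.54·0.63) = 1.54·e^(−0.9702) = 0.583671] × [0.477774] = 0.278863
  p_4 = [2.39·e^(−2.39·0.63) = 2.39·e^(−1.5057) = 0.53025] × [0.388638] = 0.206075
Prior × likelihood for each component:
  π_1·p_1 = 0.08 × 0.182459 = 0.0145968
  π_2·p_2 = 0.61 × 0.195771 = 0.11942
  π_3·p_3 = 0.23 × 0.278863 = 0.0641385
  π_4·p_4 = 0.08 × 0.206075 = 0.016486
Evidence: 0.0145968 + 0.11942 + 0.0641385 + 0.016486 = 0.214641
So the posterior for Class 3 is 0.0641385 / 0.214641 ≈ 0.299.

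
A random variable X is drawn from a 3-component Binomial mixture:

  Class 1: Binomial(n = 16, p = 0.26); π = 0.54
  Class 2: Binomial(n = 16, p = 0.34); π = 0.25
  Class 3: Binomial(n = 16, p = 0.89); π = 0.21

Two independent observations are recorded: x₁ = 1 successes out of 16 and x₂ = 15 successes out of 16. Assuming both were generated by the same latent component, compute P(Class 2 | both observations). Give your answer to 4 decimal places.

Apply Bayes' rule: the posterior for each component is proportional to its prior times its likelihood at x.
Since both observations come from the same component, the likelihood for component k is f_k(x₁)·f_k(x₂).
  f_1 = [0.0454537] × [1.98588e-08] = 9.02653e-10
  f_2 = [0.0106846] × [9.90484e-07] = 1.05829e-08
  f_3 = [5.9484e-14] × [0.306452] = 1.8229e-14
Weight by the priors:
  π_1·f_1 = 0.54 × 9.02653e-10 = 4.87433e-10
  π_2·f_2 = 0.25 × 1.05829e-08 = 2.64573e-09
  π_3·f_3 = 0.21 × 1.8229e-14 = 3.82809e-15
Sum: 4.87433e-10 + 2.64573e-09 + 3.82809e-15 = 3.13317e-09
P(Class 2 | x₁, x₂) = 2.64573e-09 / 3.13317e-09 ≈ 0.8444

0.8444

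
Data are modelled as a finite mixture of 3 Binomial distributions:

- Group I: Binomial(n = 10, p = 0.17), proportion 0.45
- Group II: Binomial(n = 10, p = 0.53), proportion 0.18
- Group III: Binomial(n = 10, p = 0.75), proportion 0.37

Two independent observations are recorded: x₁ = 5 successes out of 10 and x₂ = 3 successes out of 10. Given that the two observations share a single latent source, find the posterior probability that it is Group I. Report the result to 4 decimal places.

Apply Bayes' rule: the posterior for each component is proportional to its prior times its likelihood at x.
Since both observations come from the same component, the likelihood for component k is f_k(x₁)·f_k(x₂).
  L_I = [C(10,5)·0.17^5·0.83^5 = 252·0.000141986·0.393904 = 0.014094] × [0.159983] = 0.00225481
  L_II = [C(10,5)·0.53^5·0.47^5 = 252·0.0418195·0.0229345 = 0.241696] × [0.0905094] = 0.0218758
  L_III = [C(10,5)·0.75^5·0.25^5 = 252·0.237305·0.000976562 = 0.0583992] × [0.0030899] = 0.000180448
Prior × likelihood for each component:
  π_I·L_I = 0.45 × 0.00225481 = 0.00101467
  π_II·L_II = 0.18 × 0.0218758 = 0.00393764
  π_III·L_III = 0.37 × 0.000180448 = 6.67657e-05
Evidence: 0.00101467 + 0.00393764 + 6.67657e-05 = 0.00501907
So the posterior for Group I is 0.00101467 / 0.00501907 ≈ 0.2022.

0.2022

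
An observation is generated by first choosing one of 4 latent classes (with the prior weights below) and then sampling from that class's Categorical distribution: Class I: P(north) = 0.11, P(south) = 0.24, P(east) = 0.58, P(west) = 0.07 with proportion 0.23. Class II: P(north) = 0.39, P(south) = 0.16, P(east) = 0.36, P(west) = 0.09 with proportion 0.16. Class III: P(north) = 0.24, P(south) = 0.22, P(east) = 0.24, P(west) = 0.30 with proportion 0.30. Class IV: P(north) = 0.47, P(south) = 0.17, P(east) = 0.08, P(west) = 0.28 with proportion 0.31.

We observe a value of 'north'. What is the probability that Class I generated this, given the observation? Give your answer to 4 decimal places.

The responsibility of component k is π_k f_k(x) divided by Σ_j π_j f_j(x).
Evaluate each component's likelihood at the observed value:
  f_I = P(north | comp) = 0.11
  f_II = P(north | comp) = 0.39
  f_III = P(north | comp) = 0.24
  f_IV = P(north | comp) = 0.47
Unnormalised posteriors:
  π_I·f_I = 0.23 × 0.11 = 0.0253
  π_II·f_II = 0.16 × 0.39 = 0.0624
  π_III·f_III = 0.30 × 0.24 = 0.072
  π_IV·f_IV = 0.31 × 0.47 = 0.1457
Marginal: 0.0253 + 0.0624 + 0.072 + 0.1457 = 0.3054
P(Class I | the observation) = 0.0253 / 0.3054 ≈ 0.0828

0.0828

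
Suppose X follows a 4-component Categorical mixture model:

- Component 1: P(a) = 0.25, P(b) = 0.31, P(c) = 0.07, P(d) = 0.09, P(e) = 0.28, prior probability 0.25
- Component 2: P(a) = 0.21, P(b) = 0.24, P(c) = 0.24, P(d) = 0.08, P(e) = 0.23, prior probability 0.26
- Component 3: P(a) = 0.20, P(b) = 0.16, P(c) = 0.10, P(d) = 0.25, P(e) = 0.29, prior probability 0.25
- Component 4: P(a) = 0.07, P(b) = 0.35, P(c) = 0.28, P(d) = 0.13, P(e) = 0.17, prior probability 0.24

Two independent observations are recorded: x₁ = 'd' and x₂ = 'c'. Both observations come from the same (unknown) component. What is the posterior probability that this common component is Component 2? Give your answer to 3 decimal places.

The responsibility of component k is π_k f_k(x) divided by Σ_j π_j f_j(x).
Since both observations come from the same component, the likelihood for component k is f_k(x₁)·f_k(x₂).
  p_1 = [P(d | comp) = 0.09] × [0.07] = 0.0063
  p_2 = [P(d | comp) = 0.08] × [0.24] = 0.0192
  p_3 = [P(d | comp) = 0.25] × [0.1] = 0.025
  p_4 = [P(d | comp) = 0.13] × [0.28] = 0.0364
Multiply by the mixture weights:
  π_1·p_1 = 0.25 × 0.0063 = 0.001575
  π_2·p_2 = 0.26 × 0.0192 = 0.004992
  π_3·p_3 = 0.25 × 0.025 = 0.00625
  π_4·p_4 = 0.24 × 0.0364 = 0.008736
Normaliser: 0.001575 + 0.004992 + 0.00625 + 0.008736 = 0.021553
Responsibility of Component 2: 0.004992 / 0.021553 ≈ 0.232

0.232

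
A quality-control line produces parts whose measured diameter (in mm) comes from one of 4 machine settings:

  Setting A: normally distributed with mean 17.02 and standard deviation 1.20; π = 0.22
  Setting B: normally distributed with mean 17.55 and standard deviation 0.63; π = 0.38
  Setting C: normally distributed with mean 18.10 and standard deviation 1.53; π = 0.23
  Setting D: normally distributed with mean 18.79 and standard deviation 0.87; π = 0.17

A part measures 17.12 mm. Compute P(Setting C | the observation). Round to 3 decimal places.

The responsibility of component k is π_k f_k(x) divided by Σ_j π_j f_j(x).
Evaluate each component's likelihood at the observed value:
  p_A = 0.3313
  p_B = 0.50166
  p_C = 0.212388
  p_D = 0.0726579
Prior × likelihood for each component:
  π_A·p_A = 0.22 × 0.3313 = 0.0728859
  π_B·p_B = 0.38 × 0.50166 = 0.190631
  π_C·p_C = 0.23 × 0.212388 = 0.0488492
  π_D·p_D = 0.17 × 0.0726579 = 0.0123518
Denominator: 0.0728859 + 0.190631 + 0.0488492 + 0.0123518 = 0.324718
Responsibility of Setting C: 0.0488492 / 0.324718 ≈ 0.150

0.150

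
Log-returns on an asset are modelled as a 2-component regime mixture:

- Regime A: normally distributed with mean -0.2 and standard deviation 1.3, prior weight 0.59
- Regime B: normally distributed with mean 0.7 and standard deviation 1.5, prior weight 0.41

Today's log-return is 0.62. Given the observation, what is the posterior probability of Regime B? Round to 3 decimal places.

0.423

Apply Bayes' rule: the posterior for each component is proportional to its prior times its likelihood at x.
Evaluate each component's likelihood at the observed value:
  f_A = (1/(1.3·√(2π)))·exp(−(0.62−-0.2)²/(2·1.3²)) = 0.306879·exp(-0.19893) = 0.251519
  f_B = (1/(1.5·√(2π)))·exp(−(0.62−0.7)²/(2·1.5²)) = 0.265962·exp(-0.00142) = 0.265584
Prior × likelihood for each component:
  π_A·f_A = 0.59 × 0.251519 = 0.148396
  π_B·f_B = 0.41 × 0.265584 = 0.108889
Evidence: 0.148396 + 0.108889 = 0.257285
Responsibility of Regime B: 0.108889 / 0.257285 ≈ 0.423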